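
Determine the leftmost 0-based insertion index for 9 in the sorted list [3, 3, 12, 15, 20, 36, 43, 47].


List is sorted: [3, 3, 12, 15, 20, 36, 43, 47]
We need the leftmost position where 9 can be inserted, i.e. the first index whose element is >= 9 (or the end of the list if none is).
Binary search with low=0, high=8 (0-based indices):
  low=0, high=8, mid=4: a[4]=20 >= 9, so high = 4
  low=0, high=4, mid=2: a[2]=12 >= 9, so high = 2
  low=0, high=2, mid=1: a[1]=3 < 9, so low = 2
Now low = high = 2, so the insertion index is 2.
Final answer: 2


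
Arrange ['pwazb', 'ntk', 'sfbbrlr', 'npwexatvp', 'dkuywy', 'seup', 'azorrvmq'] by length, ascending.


Compute lengths:
  'pwazb' has length 5
  'ntk' has length 3
  'sfbbrlr' has length 7
  'npwexatvp' has length 9
  'dkuywy' has length 6
  'seup' has length 4
  'azorrvmq' has length 8
Lengths in increasing order: 3 < 4 < 5 < 6 < 7 < 8 < 9
Listing the words in that order gives the answer.
Final answer: ['ntk', 'seup', 'pwazb', 'dkuywy', 'sfbbrlr', 'azorrvmq', 'npwexatvp']


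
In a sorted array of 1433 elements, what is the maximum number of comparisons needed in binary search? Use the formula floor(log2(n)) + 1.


Binary search halves the search space each step.
Maximum comparisons = floor(log2(1433)) + 1
log2(1433) = 10.4848
floor(log2(1433)) = 10, so 10 + 1 = 11
Final answer: 11


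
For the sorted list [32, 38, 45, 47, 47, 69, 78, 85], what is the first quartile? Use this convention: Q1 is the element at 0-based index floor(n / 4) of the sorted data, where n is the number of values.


The list has n = 8 elements.
Q1 index = floor(8 / 4) = floor(2) = 2
Counting from index 0 in the sorted data, the element at index 2 is 45.
Final answer: 45


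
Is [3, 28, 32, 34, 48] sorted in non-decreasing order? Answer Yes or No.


Check consecutive pairs:
  3 <= 28? True
  28 <= 32? True
  32 <= 34? True
  34 <= 48? True
Every consecutive pair is in order, so the list is non-decreasing.
Final answer: Yes


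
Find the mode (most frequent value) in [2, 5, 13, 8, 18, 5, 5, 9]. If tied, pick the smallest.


Count the frequency of each value:
  2 appears 1 time(s)
  5 appears 3 time(s)
  8 appears 1 time(s)
  9 appears 1 time(s)
  13 appears 1 time(s)
  18 appears 1 time(s)
Maximum frequency is 3.
Only 5 reaches that frequency, so it is the mode.
Final answer: 5


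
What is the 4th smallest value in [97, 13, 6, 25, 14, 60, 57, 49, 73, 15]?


Sort ascending: [6, 13, 14, 15, 25, 49, 57, 60, 73, 97]
The 4th element (1-indexed) is at index 3.
Value = 15
Final answer: 15


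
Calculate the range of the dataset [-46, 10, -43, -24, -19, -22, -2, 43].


Maximum value: 43
Minimum value: -46
Range = 43 - (-46) = 89
Final answer: 89


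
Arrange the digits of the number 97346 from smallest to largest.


The number 97346 has digits: 9, 7, 3, 4, 6
Sorted: 3, 4, 6, 7, 9
Joining the sorted digits gives the result.
Final answer: 34679


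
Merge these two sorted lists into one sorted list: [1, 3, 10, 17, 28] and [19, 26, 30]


List A: [1, 3, 10, 17, 28]
List B: [19, 26, 30]
Repeatedly compare the front elements and take the smaller:
  1 vs 19 -> take 1
  3 vs 19 -> take 3
  10 vs 19 -> take 10
  17 vs 19 -> take 17
  28 vs 19 -> take 19
  28 vs 26 -> take 26
  28 vs 30 -> take 28
  A is exhausted; append the rest of B: [30]
Final answer: [1, 3, 10, 17, 19, 26, 28, 30]


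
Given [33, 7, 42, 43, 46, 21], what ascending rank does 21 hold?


Sort ascending: [7, 21, 33, 42, 43, 46]
Find 21 in the sorted list.
21 is at position 2 (1-indexed).
Final answer: 2


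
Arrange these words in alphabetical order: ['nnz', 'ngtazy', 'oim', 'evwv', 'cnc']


Compare strings character by character (the first differing letter decides):
  'cnc' < 'evwv' since 'c' < 'e' at position 1
  'evwv' < 'ngtazy' since 'e' < 'n' at position 1
  'ngtazy' < 'nnz' since 'g' < 'n' at position 2
  'nnz' < 'oim' since 'n' < 'o' at position 1
Chaining these comparisons gives the alphabetical order.
Final answer: ['cnc', 'evwv', 'ngtazy', 'nnz', 'oim']


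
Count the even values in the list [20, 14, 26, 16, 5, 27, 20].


Check each element:
  20 is even
  14 is even
  26 is even
  16 is even
  5 is odd
  27 is odd
  20 is even
Evens: [20, 14, 26, 16, 20]
Count of evens = 5
Final answer: 5


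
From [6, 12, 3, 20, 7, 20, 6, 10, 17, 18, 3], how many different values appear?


List all unique values:
Distinct values: [3, 6, 7, 10, 12, 17, 18, 20]
Count = 8
Final answer: 8


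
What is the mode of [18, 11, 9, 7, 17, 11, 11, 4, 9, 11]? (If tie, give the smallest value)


Count the frequency of each value:
  4 appears 1 time(s)
  7 appears 1 time(s)
  9 appears 2 time(s)
  11 appears 4 time(s)
  17 appears 1 time(s)
  18 appears 1 time(s)
Maximum frequency is 4.
Only 11 reaches that frequency, so it is the mode.
Final answer: 11


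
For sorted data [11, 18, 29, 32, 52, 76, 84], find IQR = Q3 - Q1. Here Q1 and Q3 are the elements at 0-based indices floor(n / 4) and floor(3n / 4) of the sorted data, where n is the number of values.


The data has n = 7 elements.
Q1 index = floor(7 / 4) = floor(1.75) = 1; Q3 index = floor(3 * 7 / 4) = floor(5.25) = 5
Q1 = element at index 1 = 18
Q3 = element at index 5 = 76
IQR = 76 - 18 = 58
Final answer: 58


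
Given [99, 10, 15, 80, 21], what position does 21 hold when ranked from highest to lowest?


Sort descending: [99, 80, 21, 15, 10]
Find 21 in the sorted list.
21 is at position 3.
Final answer: 3


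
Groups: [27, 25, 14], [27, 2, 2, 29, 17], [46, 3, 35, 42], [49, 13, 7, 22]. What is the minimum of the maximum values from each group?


Find max of each group:
  Group 1: [27, 25, 14] -> max = 27
  Group 2: [27, 2, 2, 29, 17] -> max = 29
  Group 3: [46, 3, 35, 42] -> max = 46
  Group 4: [49, 13, 7, 22] -> max = 49
Maxes: [27, 29, 46, 49]
Minimum of maxes = 27
Final answer: 27


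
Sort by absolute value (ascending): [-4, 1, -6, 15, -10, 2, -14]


Compute absolute values:
  |-4| = 4
  |1| = 1
  |-6| = 6
  |15| = 15
  |-10| = 10
  |2| = 2
  |-14| = 14
Absolute values in increasing order: 1 < 2 < 4 < 6 < 10 < 14 < 15
Listing the original numbers in that order gives the answer.
Final answer: [1, 2, -4, -6, -10, -14, 15]


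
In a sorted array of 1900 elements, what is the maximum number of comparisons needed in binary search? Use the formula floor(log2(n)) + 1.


Binary search halves the search space each step.
Maximum comparisons = floor(log2(1900)) + 1
log2(1900) = 10.8918
floor(log2(1900)) = 10, so 10 + 1 = 11
Final answer: 11


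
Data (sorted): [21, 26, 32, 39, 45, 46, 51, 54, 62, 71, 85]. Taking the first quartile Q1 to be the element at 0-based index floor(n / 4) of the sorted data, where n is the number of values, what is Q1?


The list has n = 11 elements.
Q1 index = floor(11 / 4) = floor(2.75) = 2
Counting from index 0 in the sorted data, the element at index 2 is 32.
Final answer: 32


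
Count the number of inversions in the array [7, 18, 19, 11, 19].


For each element, count the later elements that are smaller than it:
  7 (index 0): smaller elements after it = [] -> 0
  18 (index 1): smaller elements after it = [11] -> 1
  19 (index 2): smaller elements after it = [11] -> 1
  11 (index 3): smaller elements after it = [] -> 0
Total inversions = 0 + 1 + 1 + 0 = 2
Final answer: 2


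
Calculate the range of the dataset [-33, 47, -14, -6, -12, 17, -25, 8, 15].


Maximum value: 47
Minimum value: -33
Range = 47 - (-33) = 80
Final answer: 80


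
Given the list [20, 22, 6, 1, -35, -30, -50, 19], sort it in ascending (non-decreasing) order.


Original list: [20, 22, 6, 1, -35, -30, -50, 19]
Repeatedly take the smallest remaining element:
  Remaining [20, 22, 6, 1, -35, -30, -50, 19] -> smallest is -50
  Remaining [20, 22, 6, 1, -35, -30, 19] -> smallest is -35
  Remaining [20, 22, 6, 1, -30, 19] -> smallest is -30
  Remaining [20, 22, 6, 1, 19] -> smallest is 1
  Remaining [20, 22, 6, 19] -> smallest is 6
  Remaining [20, 22, 19] -> smallest is 19
  Remaining [20, 22] -> smallest is 20
  Remaining [22] -> smallest is 22
Collecting the picks in order gives the sorted list.
Final answer: [-50, -35, -30, 1, 6, 19, 20, 22]


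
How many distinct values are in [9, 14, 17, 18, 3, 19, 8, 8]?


List all unique values:
Distinct values: [3, 8, 9, 14, 17, 18, 19]
Count = 7
Final answer: 7


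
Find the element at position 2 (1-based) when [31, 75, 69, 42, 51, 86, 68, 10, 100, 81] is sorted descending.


Sort descending: [100, 86, 81, 75, 69, 68, 51, 42, 31, 10]
The 2nd element (1-indexed) is at index 1.
Value = 86
Final answer: 86


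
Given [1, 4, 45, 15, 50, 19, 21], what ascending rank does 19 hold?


Sort ascending: [1, 4, 15, 19, 21, 45, 50]
Find 19 in the sorted list.
19 is at position 4 (1-indexed).
Final answer: 4


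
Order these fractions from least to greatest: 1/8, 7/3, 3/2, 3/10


Convert to decimal for comparison:
  1/8 = 0.125
  7/3 = 2.3333
  3/2 = 1.5
  3/10 = 0.3
Decimals in increasing order: 0.125 < 0.3 < 1.5 < 2.3333
Writing each back as its fraction gives the sorted order.
Final answer: 1/8, 3/10, 3/2, 7/3


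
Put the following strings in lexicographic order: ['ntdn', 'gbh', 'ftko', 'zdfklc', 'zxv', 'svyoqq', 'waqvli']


Compare strings character by character (the first differing letter decides):
  'ftko' < 'gbh' since 'f' < 'g' at position 1
  'gbh' < 'ntdn' since 'g' < 'n' at position 1
  'ntdn' < 'svyoqq' since 'n' < 's' at position 1
  'svyoqq' < 'waqvli' since 's' < 'w' at position 1
  'waqvli' < 'zdfklc' since 'w' < 'z' at position 1
  'zdfklc' < 'zxv' since 'd' < 'x' at position 2
Chaining these comparisons gives the alphabetical order.
Final answer: ['ftko', 'gbh', 'ntdn', 'svyoqq', 'waqvli', 'zdfklc', 'zxv']


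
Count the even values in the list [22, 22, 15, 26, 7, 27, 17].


Check each element:
  22 is even
  22 is even
  15 is odd
  26 is even
  7 is odd
  27 is odd
  17 is odd
Evens: [22, 22, 26]
Count of evens = 3
Final answer: 3


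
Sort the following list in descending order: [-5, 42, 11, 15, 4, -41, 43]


Original list: [-5, 42, 11, 15, 4, -41, 43]
Repeatedly take the largest remaining element:
  Remaining [-5, 42, 11, 15, 4, -41, 43] -> largest is 43
  Remaining [-5, 42, 11, 15, 4, -41] -> largest is 42
  Remaining [-5, 11, 15, 4, -41] -> largest is 15
  Remaining [-5, 11, 4, -41] -> largest is 11
  Remaining [-5, 4, -41] -> largest is 4
  Remaining [-5, -41] -> largest is -5
  Remaining [-41] -> largest is -41
Collecting the picks in order gives the descending list.
Final answer: [43, 42, 15, 11, 4, -5, -41]


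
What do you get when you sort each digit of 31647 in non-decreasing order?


The number 31647 has digits: 3, 1, 6, 4, 7
Sorted: 1, 3, 4, 6, 7
Joining the sorted digits gives the result.
Final answer: 13467


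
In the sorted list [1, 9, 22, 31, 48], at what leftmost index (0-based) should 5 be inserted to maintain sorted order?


List is sorted: [1, 9, 22, 31, 48]
We need the leftmost position where 5 can be inserted, i.e. the first index whose element is >= 5 (or the end of the list if none is).
Binary search with low=0, high=5 (0-based indices):
  low=0, high=5, mid=2: a[2]=22 >= 5, so high = 2
  low=0, high=2, mid=1: a[1]=9 >= 5, so high = 1
  low=0, high=1, mid=0: a[0]=1 < 5, so low = 1
Now low = high = 1, so the insertion index is 1.
Final answer: 1


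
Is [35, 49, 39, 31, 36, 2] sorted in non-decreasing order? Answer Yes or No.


Check consecutive pairs:
  35 <= 49? True
  49 <= 39? False
  39 <= 31? False
  31 <= 36? True
  36 <= 2? False
3 consecutive pair(s) are out of order, so the list is not sorted.
Final answer: No


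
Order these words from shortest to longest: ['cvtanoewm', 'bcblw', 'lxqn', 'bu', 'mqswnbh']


Compute lengths:
  'cvtanoewm' has length 9
  'bcblw' has length 5
  'lxqn' has length 4
  'bu' has length 2
  'mqswnbh' has length 7
Lengths in increasing order: 2 < 4 < 5 < 7 < 9
Listing the words in that order gives the answer.
Final answer: ['bu', 'lxqn', 'bcblw', 'mqswnbh', 'cvtanoewm']


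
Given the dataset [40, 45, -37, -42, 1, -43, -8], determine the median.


First, sort the list: [-43, -42, -37, -8, 1, 40, 45]
The list has 7 elements (odd count).
The middle index is 3 (0-based), and the element there is -8.
Final answer: -8


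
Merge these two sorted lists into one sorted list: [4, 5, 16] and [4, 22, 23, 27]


List A: [4, 5, 16]
List B: [4, 22, 23, 27]
Repeatedly compare the front elements and take the smaller:
  4 vs 4 -> take 4
  5 vs 4 -> take 4
  5 vs 22 -> take 5
  16 vs 22 -> take 16
  A is exhausted; append the rest of B: [22, 23, 27]
Final answer: [4, 4, 5, 16, 22, 23, 27]


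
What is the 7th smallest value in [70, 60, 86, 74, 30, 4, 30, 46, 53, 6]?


Sort ascending: [4, 6, 30, 30, 46, 53, 60, 70, 74, 86]
The 7th element (1-indexed) is at index 6.
Value = 60
Final answer: 60


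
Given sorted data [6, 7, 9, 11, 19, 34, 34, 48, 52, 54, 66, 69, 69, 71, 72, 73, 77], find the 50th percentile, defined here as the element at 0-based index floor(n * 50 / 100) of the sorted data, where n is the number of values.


The dataset has n = 17 elements.
Index = floor(17 * 50 / 100) = floor(850 / 100) = floor(8.5) = 8
Counting from index 0 in the sorted data, the element at index 8 is 52.
Final answer: 52


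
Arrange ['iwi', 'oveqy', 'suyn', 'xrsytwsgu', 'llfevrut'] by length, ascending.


Compute lengths:
  'iwi' has length 3
  'oveqy' has length 5
  'suyn' has length 4
  'xrsytwsgu' has length 9
  'llfevrut' has length 8
Lengths in increasing order: 3 < 4 < 5 < 8 < 9
Listing the words in that order gives the answer.
Final answer: ['iwi', 'suyn', 'oveqy', 'llfevrut', 'xrsytwsgu']


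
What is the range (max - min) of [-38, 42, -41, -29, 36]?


Maximum value: 42
Minimum value: -41
Range = 42 - (-41) = 83
Final answer: 83


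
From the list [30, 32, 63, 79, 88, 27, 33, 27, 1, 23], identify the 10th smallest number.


Sort ascending: [1, 23, 27, 27, 30, 32, 33, 63, 79, 88]
The 10th element (1-indexed) is at index 9.
Value = 88
Final answer: 88


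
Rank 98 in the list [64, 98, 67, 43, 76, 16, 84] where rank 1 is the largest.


Sort descending: [98, 84, 76, 67, 64, 43, 16]
Find 98 in the sorted list.
98 is at position 1.
Final answer: 1


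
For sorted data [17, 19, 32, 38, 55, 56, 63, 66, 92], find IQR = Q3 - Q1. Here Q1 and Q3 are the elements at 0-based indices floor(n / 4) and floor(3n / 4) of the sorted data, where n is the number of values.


The data has n = 9 elements.
Q1 index = floor(9 / 4) = floor(2.25) = 2; Q3 index = floor(3 * 9 / 4) = floor(6.75) = 6
Q1 = element at index 2 = 32
Q3 = element at index 6 = 63
IQR = 63 - 32 = 31
Final answer: 31


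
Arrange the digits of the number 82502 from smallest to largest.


The number 82502 has digits: 8, 2, 5, 0, 2
Sorted: 0, 2, 2, 5, 8
Joining the sorted digits gives the result.
Final answer: 02258


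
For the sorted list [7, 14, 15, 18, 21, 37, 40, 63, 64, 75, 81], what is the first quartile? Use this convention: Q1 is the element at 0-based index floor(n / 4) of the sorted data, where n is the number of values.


The list has n = 11 elements.
Q1 index = floor(11 / 4) = floor(2.75) = 2
Counting from index 0 in the sorted data, the element at index 2 is 15.
Final answer: 15


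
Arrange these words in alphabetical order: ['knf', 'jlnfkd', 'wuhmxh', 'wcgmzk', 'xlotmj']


Compare strings character by character (the first differing letter decides):
  'jlnfkd' < 'knf' since 'j' < 'k' at position 1
  'knf' < 'wcgmzk' since 'k' < 'w' at position 1
  'wcgmzk' < 'wuhmxh' since 'c' < 'u' at position 2
  'wuhmxh' < 'xlotmj' since 'w' < 'x' at position 1
Chaining these comparisons gives the alphabetical order.
Final answer: ['jlnfkd', 'knf', 'wcgmzk', 'wuhmxh', 'xlotmj']


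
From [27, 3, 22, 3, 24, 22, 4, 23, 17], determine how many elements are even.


Check each element:
  27 is odd
  3 is odd
  22 is even
  3 is odd
  24 is even
  22 is even
  4 is even
  23 is odd
  17 is odd
Evens: [22, 24, 22, 4]
Count of evens = 4
Final answer: 4


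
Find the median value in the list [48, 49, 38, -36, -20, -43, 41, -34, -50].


First, sort the list: [-50, -43, -36, -34, -20, 38, 41, 48, 49]
The list has 9 elements (odd count).
The middle index is 4 (0-based), and the element there is -20.
Final answer: -20


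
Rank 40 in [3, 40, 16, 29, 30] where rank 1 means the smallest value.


Sort ascending: [3, 16, 29, 30, 40]
Find 40 in the sorted list.
40 is at position 5 (1-indexed).
Final answer: 5


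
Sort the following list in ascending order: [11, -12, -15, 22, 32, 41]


Original list: [11, -12, -15, 22, 32, 41]
Repeatedly take the smallest remaining element:
  Remaining [11, -12, -15, 22, 32, 41] -> smallest is -15
  Remaining [11, -12, 22, 32, 41] -> smallest is -12
  Remaining [11, 22, 32, 41] -> smallest is 11
  Remaining [22, 32, 41] -> smallest is 22
  Remaining [32, 41] -> smallest is 32
  Remaining [41] -> smallest is 41
Collecting the picks in order gives the sorted list.
Final answer: [-15, -12, 11, 22, 32, 41]


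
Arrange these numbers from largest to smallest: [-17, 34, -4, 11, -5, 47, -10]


Original list: [-17, 34, -4, 11, -5, 47, -10]
Repeatedly take the largest remaining element:
  Remaining [-17, 34, -4, 11, -5, 47, -10] -> largest is 47
  Remaining [-17, 34, -4, 11, -5, -10] -> largest is 34
  Remaining [-17, -4, 11, -5, -10] -> largest is 11
  Remaining [-17, -4, -5, -10] -> largest is -4
  Remaining [-17, -5, -10] -> largest is -5
  Remaining [-17, -10] -> largest is -10
  Remaining [-17] -> largest is -17
Collecting the picks in order gives the descending list.
Final answer: [47, 34, 11, -4, -5, -10, -17]


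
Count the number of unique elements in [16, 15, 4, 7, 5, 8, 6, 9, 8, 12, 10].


List all unique values:
Distinct values: [4, 5, 6, 7, 8, 9, 10, 12, 15, 16]
Count = 10
Final answer: 10


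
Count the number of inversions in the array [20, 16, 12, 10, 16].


For each element, count the later elements that are smaller than it:
  20 (index 0): smaller elements after it = [16, 12, 10, 16] -> 4
  16 (index 1): smaller elements after it = [12, 10] -> 2
  12 (index 2): smaller elements after it = [10] -> 1
  10 (index 3): smaller elements after it = [] -> 0
Total inversions = 4 + 2 + 1 + 0 = 7
Final answer: 7


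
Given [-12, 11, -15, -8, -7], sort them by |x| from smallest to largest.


Compute absolute values:
  |-12| = 12
  |11| = 11
  |-15| = 15
  |-8| = 8
  |-7| = 7
Absolute values in increasing order: 7 < 8 < 11 < 12 < 15
Listing the original numbers in that order gives the answer.
Final answer: [-7, -8, 11, -12, -15]


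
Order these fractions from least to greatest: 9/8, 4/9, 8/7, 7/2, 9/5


Convert to decimal for comparison:
  9/8 = 1.125
  4/9 = 0.4444
  8/7 = 1.1429
  7/2 = 3.5
  9/5 = 1.8
Decimals in increasing order: 0.4444 < 1.125 < 1.1429 < 1.8 < 3.5
Writing each back as its fraction gives the sorted order.
Final answer: 4/9, 9/8, 8/7, 9/5, 7/2


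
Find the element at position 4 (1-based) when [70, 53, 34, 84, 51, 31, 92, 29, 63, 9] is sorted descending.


Sort descending: [92, 84, 70, 63, 53, 51, 34, 31, 29, 9]
The 4th element (1-indexed) is at index 3.
Value = 63
Final answer: 63


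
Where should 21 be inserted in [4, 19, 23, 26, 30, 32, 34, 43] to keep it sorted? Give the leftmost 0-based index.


List is sorted: [4, 19, 23, 26, 30, 32, 34, 43]
We need the leftmost position where 21 can be inserted, i.e. the first index whose element is >= 21 (or the end of the list if none is).
Binary search with low=0, high=8 (0-based indices):
  low=0, high=8, mid=4: a[4]=30 >= 21, so high = 4
  low=0, high=4, mid=2: a[2]=23 >= 21, so high = 2
  low=0, high=2, mid=1: a[1]=19 < 21, so low = 2
Now low = high = 2, so the insertion index is 2.
Final answer: 2


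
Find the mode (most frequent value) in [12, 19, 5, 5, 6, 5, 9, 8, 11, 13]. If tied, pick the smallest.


Count the frequency of each value:
  5 appears 3 time(s)
  6 appears 1 time(s)
  8 appears 1 time(s)
  9 appears 1 time(s)
  11 appears 1 time(s)
  12 appears 1 time(s)
  13 appears 1 time(s)
  19 appears 1 time(s)
Maximum frequency is 3.
Only 5 reaches that frequency, so it is the mode.
Final answer: 5


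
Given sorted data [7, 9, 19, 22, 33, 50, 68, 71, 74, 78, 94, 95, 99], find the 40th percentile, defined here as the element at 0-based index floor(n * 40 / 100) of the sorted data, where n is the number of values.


The dataset has n = 13 elements.
Index = floor(13 * 40 / 100) = floor(520 / 100) = floor(5.2) = 5
Counting from index 0 in the sorted data, the element at index 5 is 50.
Final answer: 50


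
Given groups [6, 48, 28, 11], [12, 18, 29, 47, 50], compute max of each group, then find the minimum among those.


Find max of each group:
  Group 1: [6, 48, 28, 11] -> max = 48
  Group 2: [12, 18, 29, 47, 50] -> max = 50
Maxes: [48, 50]
Minimum of maxes = 48
Final answer: 48


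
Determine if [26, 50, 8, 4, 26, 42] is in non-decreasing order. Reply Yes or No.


Check consecutive pairs:
  26 <= 50? True
  50 <= 8? False
  8 <= 4? False
  4 <= 26? True
  26 <= 42? True
2 consecutive pair(s) are out of order, so the list is not sorted.
Final answer: No


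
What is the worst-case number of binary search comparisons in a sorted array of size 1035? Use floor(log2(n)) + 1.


Binary search halves the search space each step.
Maximum comparisons = floor(log2(1035)) + 1
log2(1035) = 10.0154
floor(log2(1035)) = 10, so 10 + 1 = 11
Final answer: 11


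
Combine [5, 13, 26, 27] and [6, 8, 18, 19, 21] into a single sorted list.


List A: [5, 13, 26, 27]
List B: [6, 8, 18, 19, 21]
Repeatedly compare the front elements and take the smaller:
  5 vs 6 -> take 5
  13 vs 6 -> take 6
  13 vs 8 -> take 8
  13 vs 18 -> take 13
  26 vs 18 -> take 18
  26 vs 19 -> take 19
  26 vs 21 -> take 21
  B is exhausted; append the rest of A: [26, 27]
Final answer: [5, 6, 8, 13, 18, 19, 21, 26, 27]


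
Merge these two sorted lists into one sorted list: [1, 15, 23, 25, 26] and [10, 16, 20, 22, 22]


List A: [1, 15, 23, 25, 26]
List B: [10, 16, 20, 22, 22]
Repeatedly compare the front elements and take the smaller:
  1 vs 10 -> take 1
  15 vs 10 -> take 10
  15 vs 16 -> take 15
  23 vs 16 -> take 16
  23 vs 20 -> take 20
  23 vs 22 -> take 22
  23 vs 22 -> take 22
  B is exhausted; append the rest of A: [23, 25, 26]
Final answer: [1, 10, 15, 16, 20, 22, 22, 23, 25, 26]


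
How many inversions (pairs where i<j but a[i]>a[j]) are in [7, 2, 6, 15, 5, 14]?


For each element, count the later elements that are smaller than it:
  7 (index 0): smaller elements after it = [2, 6, 5] -> 3
  2 (index 1): smaller elements after it = [] -> 0
  6 (index 2): smaller elements after it = [5] -> 1
  15 (index 3): smaller elements after it = [5, 14] -> 2
  5 (index 4): smaller elements after it = [] -> 0
Total inversions = 3 + 0 + 1 + 2 + 0 = 6
Final answer: 6


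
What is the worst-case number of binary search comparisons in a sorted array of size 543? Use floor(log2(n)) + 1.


Binary search halves the search space each step.
Maximum comparisons = floor(log2(543)) + 1
log2(543) = 9.0848
floor(log2(543)) = 9, so 9 + 1 = 10
Final answer: 10


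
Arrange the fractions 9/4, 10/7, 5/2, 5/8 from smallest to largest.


Convert to decimal for comparison:
  9/4 = 2.25
  10/7 = 1.4286
  5/2 = 2.5
  5/8 = 0.625
Decimals in increasing order: 0.625 < 1.4286 < 2.25 < 2.5
Writing each back as its fraction gives the sorted order.
Final answer: 5/8, 10/7, 9/4, 5/2


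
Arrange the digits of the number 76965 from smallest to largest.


The number 76965 has digits: 7, 6, 9, 6, 5
Sorted: 5, 6, 6, 7, 9
Joining the sorted digits gives the result.
Final answer: 56679


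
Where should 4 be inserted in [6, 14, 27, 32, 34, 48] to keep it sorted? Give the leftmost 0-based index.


List is sorted: [6, 14, 27, 32, 34, 48]
We need the leftmost position where 4 can be inserted, i.e. the first index whose element is >= 4 (or the end of the list if none is).
Binary search with low=0, high=6 (0-based indices):
  low=0, high=6, mid=3: a[3]=32 >= 4, so high = 3
  low=0, high=3, mid=1: a[1]=14 >= 4, so high = 1
  low=0, high=1, mid=0: a[0]=6 >= 4, so high = 0
Now low = high = 0, so the insertion index is 0.
Final answer: 0


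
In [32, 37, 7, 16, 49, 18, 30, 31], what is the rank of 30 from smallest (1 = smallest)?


Sort ascending: [7, 16, 18, 30, 31, 32, 37, 49]
Find 30 in the sorted list.
30 is at position 4 (1-indexed).
Final answer: 4


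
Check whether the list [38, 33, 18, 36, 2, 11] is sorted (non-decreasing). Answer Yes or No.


Check consecutive pairs:
  38 <= 33? False
  33 <= 18? False
  18 <= 36? True
  36 <= 2? False
  2 <= 11? True
3 consecutive pair(s) are out of order, so the list is not sorted.
Final answer: No


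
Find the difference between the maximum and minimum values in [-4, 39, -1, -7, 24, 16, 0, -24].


Maximum value: 39
Minimum value: -24
Range = 39 - (-24) = 63
Final answer: 63


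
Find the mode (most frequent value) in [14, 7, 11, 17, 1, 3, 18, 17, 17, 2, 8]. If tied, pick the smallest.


Count the frequency of each value:
  1 appears 1 time(s)
  2 appears 1 time(s)
  3 appears 1 time(s)
  7 appears 1 time(s)
  8 appears 1 time(s)
  11 appears 1 time(s)
  14 appears 1 time(s)
  17 appears 3 time(s)
  18 appears 1 time(s)
Maximum frequency is 3.
Only 17 reaches that frequency, so it is the mode.
Final answer: 17


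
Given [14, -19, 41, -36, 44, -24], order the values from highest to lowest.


Original list: [14, -19, 41, -36, 44, -24]
Repeatedly take the largest remaining element:
  Remaining [14, -19, 41, -36, 44, -24] -> largest is 44
  Remaining [14, -19, 41, -36, -24] -> largest is 41
  Remaining [14, -19, -36, -24] -> largest is 14
  Remaining [-19, -36, -24] -> largest is -19
  Remaining [-36, -24] -> largest is -24
  Remaining [-36] -> largest is -36
Collecting the picks in order gives the descending list.
Final answer: [44, 41, 14, -19, -24, -36]


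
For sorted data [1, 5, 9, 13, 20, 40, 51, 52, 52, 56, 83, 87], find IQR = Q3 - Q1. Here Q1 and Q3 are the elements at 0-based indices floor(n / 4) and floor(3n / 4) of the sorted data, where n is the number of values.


The data has n = 12 elements.
Q1 index = floor(12 / 4) = floor(3) = 3; Q3 index = floor(3 * 12 / 4) = floor(9) = 9
Q1 = element at index 3 = 13
Q3 = element at index 9 = 56
IQR = 56 - 13 = 43
Final answer: 43


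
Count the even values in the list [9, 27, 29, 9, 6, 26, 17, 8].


Check each element:
  9 is odd
  27 is odd
  29 is odd
  9 is odd
  6 is even
  26 is even
  17 is odd
  8 is even
Evens: [6, 26, 8]
Count of evens = 3
Final answer: 3


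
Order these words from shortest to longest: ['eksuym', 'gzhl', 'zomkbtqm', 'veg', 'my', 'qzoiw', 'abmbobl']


Compute lengths:
  'eksuym' has length 6
  'gzhl' has length 4
  'zomkbtqm' has length 8
  'veg' has length 3
  'my' has length 2
  'qzoiw' has length 5
  'abmbobl' has length 7
Lengths in increasing order: 2 < 3 < 4 < 5 < 6 < 7 < 8
Listing the words in that order gives the answer.
Final answer: ['my', 'veg', 'gzhl', 'qzoiw', 'eksuym', 'abmbobl', 'zomkbtqm']


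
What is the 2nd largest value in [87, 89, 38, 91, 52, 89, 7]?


Sort descending: [91, 89, 89, 87, 52, 38, 7]
The 2nd element (1-indexed) is at index 1.
Value = 89
Final answer: 89


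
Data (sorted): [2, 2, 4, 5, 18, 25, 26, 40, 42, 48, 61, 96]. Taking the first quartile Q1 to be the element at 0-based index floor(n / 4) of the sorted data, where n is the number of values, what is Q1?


The list has n = 12 elements.
Q1 index = floor(12 / 4) = floor(3) = 3
Counting from index 0 in the sorted data, the element at index 3 is 5.
Final answer: 5


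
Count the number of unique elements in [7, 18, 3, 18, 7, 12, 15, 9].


List all unique values:
Distinct values: [3, 7, 9, 12, 15, 18]
Count = 6
Final answer: 6


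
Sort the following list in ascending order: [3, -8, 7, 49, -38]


Original list: [3, -8, 7, 49, -38]
Repeatedly take the smallest remaining element:
  Remaining [3, -8, 7, 49, -38] -> smallest is -38
  Remaining [3, -8, 7, 49] -> smallest is -8
  Remaining [3, 7, 49] -> smallest is 3
  Remaining [7, 49] -> smallest is 7
  Remaining [49] -> smallest is 49
Collecting the picks in order gives the sorted list.
Final answer: [-38, -8, 3, 7, 49]


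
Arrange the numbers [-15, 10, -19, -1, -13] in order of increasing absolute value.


Compute absolute values:
  |-15| = 15
  |10| = 10
  |-19| = 19
  |-1| = 1
  |-13| = 13
Absolute values in increasing order: 1 < 10 < 13 < 15 < 19
Listing the original numbers in that order gives the answer.
Final answer: [-1, 10, -13, -15, -19]


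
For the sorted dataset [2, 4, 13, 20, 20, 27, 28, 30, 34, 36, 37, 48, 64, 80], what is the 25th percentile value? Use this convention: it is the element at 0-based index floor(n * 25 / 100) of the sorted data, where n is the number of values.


The dataset has n = 14 elements.
Index = floor(14 * 25 / 100) = floor(350 / 100) = floor(3.5) = 3
Counting from index 0 in the sorted data, the element at index 3 is 20.
Final answer: 20


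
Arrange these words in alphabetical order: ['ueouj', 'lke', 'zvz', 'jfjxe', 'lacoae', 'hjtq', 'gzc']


Compare strings character by character (the first differing letter decides):
  'gzc' < 'hjtq' since 'g' < 'h' at position 1
  'hjtq' < 'jfjxe' since 'h' < 'j' at position 1
  'jfjxe' < 'lacoae' since 'j' < 'l' at position 1
  'lacoae' < 'lke' since 'a' < 'k' at position 2
  'lke' < 'ueouj' since 'l' < 'u' at position 1
  'ueouj' < 'zvz' since 'u' < 'z' at position 1
Chaining these comparisons gives the alphabetical order.
Final answer: ['gzc', 'hjtq', 'jfjxe', 'lacoae', 'lke', 'ueouj', 'zvz']


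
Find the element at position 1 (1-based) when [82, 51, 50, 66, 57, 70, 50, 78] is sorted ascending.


Sort ascending: [50, 50, 51, 57, 66, 70, 78, 82]
The 1st element (1-indexed) is at index 0.
Value = 50
Final answer: 50


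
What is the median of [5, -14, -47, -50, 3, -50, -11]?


First, sort the list: [-50, -50, -47, -14, -11, 3, 5]
The list has 7 elements (odd count).
The middle index is 3 (0-based), and the element there is -14.
Final answer: -14


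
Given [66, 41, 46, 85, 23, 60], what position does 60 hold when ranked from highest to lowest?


Sort descending: [85, 66, 60, 46, 41, 23]
Find 60 in the sorted list.
60 is at position 3.
Final answer: 3


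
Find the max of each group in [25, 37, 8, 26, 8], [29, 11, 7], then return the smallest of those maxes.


Find max of each group:
  Group 1: [25, 37, 8, 26, 8] -> max = 37
  Group 2: [29, 11, 7] -> max = 29
Maxes: [37, 29]
Minimum of maxes = 29
Final answer: 29


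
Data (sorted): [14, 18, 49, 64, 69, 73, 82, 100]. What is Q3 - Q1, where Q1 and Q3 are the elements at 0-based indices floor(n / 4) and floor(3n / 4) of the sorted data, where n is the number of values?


The data has n = 8 elements.
Q1 index = floor(8 / 4) = floor(2) = 2; Q3 index = floor(3 * 8 / 4) = floor(6) = 6
Q1 = element at index 2 = 49
Q3 = element at index 6 = 82
IQR = 82 - 49 = 33
Final answer: 33


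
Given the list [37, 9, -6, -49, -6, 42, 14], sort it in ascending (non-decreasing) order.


Original list: [37, 9, -6, -49, -6, 42, 14]
Repeatedly take the smallest remaining element:
  Remaining [37, 9, -6, -49, -6, 42, 14] -> smallest is -49
  Remaining [37, 9, -6, -6, 42, 14] -> smallest is -6
  Remaining [37, 9, -6, 42, 14] -> smallest is -6
  Remaining [37, 9, 42, 14] -> smallest is 9
  Remaining [37, 42, 14] -> smallest is 14
  Remaining [37, 42] -> smallest is 37
  Remaining [42] -> smallest is 42
Collecting the picks in order gives the sorted list.
Final answer: [-49, -6, -6, 9, 14, 37, 42]


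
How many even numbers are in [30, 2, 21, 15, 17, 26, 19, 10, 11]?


Check each element:
  30 is even
  2 is even
  21 is odd
  15 is odd
  17 is odd
  26 is even
  19 is odd
  10 is even
  11 is odd
Evens: [30, 2, 26, 10]
Count of evens = 4
Final answer: 4


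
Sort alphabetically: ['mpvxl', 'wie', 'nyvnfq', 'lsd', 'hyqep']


Compare strings character by character (the first differing letter decides):
  'hyqep' < 'lsd' since 'h' < 'l' at position 1
  'lsd' < 'mpvxl' since 'l' < 'm' at position 1
  'mpvxl' < 'nyvnfq' since 'm' < 'n' at position 1
  'nyvnfq' < 'wie' since 'n' < 'w' at position 1
Chaining these comparisons gives the alphabetical order.
Final answer: ['hyqep', 'lsd', 'mpvxl', 'nyvnfq', 'wie']


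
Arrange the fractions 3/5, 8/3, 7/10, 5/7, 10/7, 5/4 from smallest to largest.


Convert to decimal for comparison:
  3/5 = 0.6
  8/3 = 2.6667
  7/10 = 0.7
  5/7 = 0.7143
  10/7 = 1.4286
  5/4 = 1.25
Decimals in increasing order: 0.6 < 0.7 < 0.7143 < 1.25 < 1.4286 < 2.6667
Writing each back as its fraction gives the sorted order.
Final answer: 3/5, 7/10, 5/7, 5/4, 10/7, 8/3


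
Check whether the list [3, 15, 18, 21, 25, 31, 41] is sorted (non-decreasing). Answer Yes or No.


Check consecutive pairs:
  3 <= 15? True
  15 <= 18? True
  18 <= 21? True
  21 <= 25? True
  25 <= 31? True
  31 <= 41? True
Every consecutive pair is in order, so the list is non-decreasing.
Final answer: Yes


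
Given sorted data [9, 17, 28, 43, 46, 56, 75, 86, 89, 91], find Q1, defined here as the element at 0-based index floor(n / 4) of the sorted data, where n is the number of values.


The list has n = 10 elements.
Q1 index = floor(10 / 4) = floor(2.5) = 2
Counting from index 0 in the sorted data, the element at index 2 is 28.
Final answer: 28


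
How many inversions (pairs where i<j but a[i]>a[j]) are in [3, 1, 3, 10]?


For each element, count the later elements that are smaller than it:
  3 (index 0): smaller elements after it = [1] -> 1
  1 (index 1): smaller elements after it = [] -> 0
  3 (index 2): smaller elements after it = [] -> 0
Total inversions = 1 + 0 + 0 = 1
Final answer: 1


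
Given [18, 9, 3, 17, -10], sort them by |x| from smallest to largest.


Compute absolute values:
  |18| = 18
  |9| = 9
  |3| = 3
  |17| = 17
  |-10| = 10
Absolute values in increasing order: 3 < 9 < 10 < 17 < 18
Listing the original numbers in that order gives the answer.
Final answer: [3, 9, -10, 17, 18]


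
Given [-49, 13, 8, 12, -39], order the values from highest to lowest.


Original list: [-49, 13, 8, 12, -39]
Repeatedly take the largest remaining element:
  Remaining [-49, 13, 8, 12, -39] -> largest is 13
  Remaining [-49, 8, 12, -39] -> largest is 12
  Remaining [-49, 8, -39] -> largest is 8
  Remaining [-49, -39] -> largest is -39
  Remaining [-49] -> largest is -49
Collecting the picks in order gives the descending list.
Final answer: [13, 12, 8, -39, -49]


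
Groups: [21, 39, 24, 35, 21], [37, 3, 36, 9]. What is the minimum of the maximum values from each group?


Find max of each group:
  Group 1: [21, 39, 24, 35, 21] -> max = 39
  Group 2: [37, 3, 36, 9] -> max = 37
Maxes: [39, 37]
Minimum of maxes = 37
Final answer: 37


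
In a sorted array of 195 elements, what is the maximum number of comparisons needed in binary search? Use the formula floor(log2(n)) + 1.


Binary search halves the search space each step.
Maximum comparisons = floor(log2(195)) + 1
log2(195) = 7.6073
floor(log2(195)) = 7, so 7 + 1 = 8
Final answer: 8


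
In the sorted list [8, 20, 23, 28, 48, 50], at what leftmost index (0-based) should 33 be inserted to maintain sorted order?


List is sorted: [8, 20, 23, 28, 48, 50]
We need the leftmost position where 33 can be inserted, i.e. the first index whose element is >= 33 (or the end of the list if none is).
Binary search with low=0, high=6 (0-based indices):
  low=0, high=6, mid=3: a[3]=28 < 33, so low = 4
  low=4, high=6, mid=5: a[5]=50 >= 33, so high = 5
  low=4, high=5, mid=4: a[4]=48 >= 33, so high = 4
Now low = high = 4, so the insertion index is 4.
Final answer: 4


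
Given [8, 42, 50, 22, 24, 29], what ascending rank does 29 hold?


Sort ascending: [8, 22, 24, 29, 42, 50]
Find 29 in the sorted list.
29 is at position 4 (1-indexed).
Final answer: 4


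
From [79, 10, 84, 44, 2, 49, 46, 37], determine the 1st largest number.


Sort descending: [84, 79, 49, 46, 44, 37, 10, 2]
The 1st element (1-indexed) is at index 0.
Value = 84
Final answer: 84


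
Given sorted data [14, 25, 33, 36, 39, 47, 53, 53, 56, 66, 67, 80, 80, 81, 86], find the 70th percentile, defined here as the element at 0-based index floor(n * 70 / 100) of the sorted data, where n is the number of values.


The dataset has n = 15 elements.
Index = floor(15 * 70 / 100) = floor(1050 / 100) = floor(10.5) = 10
Counting from index 0 in the sorted data, the element at index 10 is 67.
Final answer: 67


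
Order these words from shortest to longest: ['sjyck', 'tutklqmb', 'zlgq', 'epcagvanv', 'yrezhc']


Compute lengths:
  'sjyck' has length 5
  'tutklqmb' has length 8
  'zlgq' has length 4
  'epcagvanv' has length 9
  'yrezhc' has length 6
Lengths in increasing order: 4 < 5 < 6 < 8 < 9
Listing the words in that order gives the answer.
Final answer: ['zlgq', 'sjyck', 'yrezhc', 'tutklqmb', 'epcagvanv']


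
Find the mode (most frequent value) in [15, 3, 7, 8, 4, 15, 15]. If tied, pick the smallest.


Count the frequency of each value:
  3 appears 1 time(s)
  4 appears 1 time(s)
  7 appears 1 time(s)
  8 appears 1 time(s)
  15 appears 3 time(s)
Maximum frequency is 3.
Only 15 reaches that frequency, so it is the mode.
Final answer: 15


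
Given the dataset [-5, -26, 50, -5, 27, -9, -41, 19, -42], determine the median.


First, sort the list: [-42, -41, -26, -9, -5, -5, 19, 27, 50]
The list has 9 elements (odd count).
The middle index is 4 (0-based), and the element there is -5.
Final answer: -5


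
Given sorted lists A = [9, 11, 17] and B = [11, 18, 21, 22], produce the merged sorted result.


List A: [9, 11, 17]
List B: [11, 18, 21, 22]
Repeatedly compare the front elements and take the smaller:
  9 vs 11 -> take 9
  11 vs 11 -> take 11
  17 vs 11 -> take 11
  17 vs 18 -> take 17
  A is exhausted; append the rest of B: [18, 21, 22]
Final answer: [9, 11, 11, 17, 18, 21, 22]


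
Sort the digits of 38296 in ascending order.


The number 38296 has digits: 3, 8, 2, 9, 6
Sorted: 2, 3, 6, 8, 9
Joining the sorted digits gives the result.
Final answer: 23689


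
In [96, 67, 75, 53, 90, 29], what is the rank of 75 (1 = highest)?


Sort descending: [96, 90, 75, 67, 53, 29]
Find 75 in the sorted list.
75 is at position 3.
Final answer: 3


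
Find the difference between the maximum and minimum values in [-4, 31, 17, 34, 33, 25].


Maximum value: 34
Minimum value: -4
Range = 34 - (-4) = 38
Final answer: 38


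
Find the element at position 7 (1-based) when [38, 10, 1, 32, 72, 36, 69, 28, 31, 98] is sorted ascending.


Sort ascending: [1, 10, 28, 31, 32, 36, 38, 69, 72, 98]
The 7th element (1-indexed) is at index 6.
Value = 38
Final answer: 38


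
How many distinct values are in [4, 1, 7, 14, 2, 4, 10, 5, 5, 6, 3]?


List all unique values:
Distinct values: [1, 2, 3, 4, 5, 6, 7, 10, 14]
Count = 9
Final answer: 9


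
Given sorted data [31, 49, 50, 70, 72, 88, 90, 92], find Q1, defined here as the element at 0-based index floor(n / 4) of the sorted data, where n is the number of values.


The list has n = 8 elements.
Q1 index = floor(8 / 4) = floor(2) = 2
Counting from index 0 in the sorted data, the element at index 2 is 50.
Final answer: 50


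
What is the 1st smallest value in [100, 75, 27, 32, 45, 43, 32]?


Sort ascending: [27, 32, 32, 43, 45, 75, 100]
The 1st element (1-indexed) is at index 0.
Value = 27
Final answer: 27


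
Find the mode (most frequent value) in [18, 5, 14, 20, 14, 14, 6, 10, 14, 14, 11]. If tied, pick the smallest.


Count the frequency of each value:
  5 appears 1 time(s)
  6 appears 1 time(s)
  10 appears 1 time(s)
  11 appears 1 time(s)
  14 appears 5 time(s)
  18 appears 1 time(s)
  20 appears 1 time(s)
Maximum frequency is 5.
Only 14 reaches that frequency, so it is the mode.
Final answer: 14
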